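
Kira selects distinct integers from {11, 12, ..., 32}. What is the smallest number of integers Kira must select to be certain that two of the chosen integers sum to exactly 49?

15

Group the elements by complementary pair {x, 49−x}: {17,32}, {18,31}, {19,30}, …, giving 8 two-element pairs and 6 integers whose partner 49−x falls outside [11,32].
Treating each of those 14 groups as a pigeonhole, one can pick one integer per group — 14 integers — with no two summing to 49.
The 15th integer lands in an occupied pair, forcing a sum of 49.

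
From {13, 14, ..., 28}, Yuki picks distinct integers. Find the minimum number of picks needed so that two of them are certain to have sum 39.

10

A set avoiding the sum 39 can contain at most one of each pair {x, 39−x}, plus the 2 elements whose complement lies outside the range.
The integers 20, …, 28 (9 of them) are such a set: any two sum to at least 20+21 = 41 > 39.
By pigeonhole, any 10th integer completes one of the 7 pairs, so 10 choices force a sum of 39.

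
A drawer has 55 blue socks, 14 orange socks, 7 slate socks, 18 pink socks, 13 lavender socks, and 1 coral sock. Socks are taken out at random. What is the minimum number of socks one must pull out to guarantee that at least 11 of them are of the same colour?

49

An adversary could hand out at most 10 socks per colour (slate, coral run out sooner): 10 + 10 + 7 + 10 + 10 + 1 = 48 socks and still no colour has 11.
By the pigeonhole principle, one more sock lands in a colour already at 10, so 49 draws are enough and 48 are not.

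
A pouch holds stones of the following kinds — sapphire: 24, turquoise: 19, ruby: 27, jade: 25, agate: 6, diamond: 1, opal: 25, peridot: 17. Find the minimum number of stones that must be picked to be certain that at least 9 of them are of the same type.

56

An adversary could hand out at most 8 stones per type (agate, diamond run out sooner): 8 + 8 + 8 + 8 + 6 + 1 + 8 + 8 = 55 stones and still no type has 9.
By pigeonhole, one more stone lands in a type already at 8, so 56 draws are enough and 55 are not.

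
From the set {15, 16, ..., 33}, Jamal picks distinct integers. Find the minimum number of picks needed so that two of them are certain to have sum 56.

Two chosen integers sum to 56 exactly when both halves of some pair {x, 56−x} with 23 ≤ x ≤ 56−x ≤ 33 are chosen — 5 such pairs.
The remaining 9 elements (those with no distinct partner in range) can never complete a 56-sum, so the worst case takes all of them and one from each pair: 9 + 5 = 14.
The 15th integer has to be the second member of some pair, so 14 + 1 = 15.

15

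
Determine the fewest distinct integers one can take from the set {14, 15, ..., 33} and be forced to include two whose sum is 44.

13

A set avoiding the sum 44 can contain at most one of each pair {x, 44−x}, plus the 4 elements whose complement lies outside the range or equal to its own complement.
The integers 22, …, 33 (12 of them) are such a set: any two sum to at least 22+23 = 45 > 44.
By pigeonhole, any 13th integer completes one of the 8 pairs, so 13 choices force a sum of 44.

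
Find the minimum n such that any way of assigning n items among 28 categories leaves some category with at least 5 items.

113

With 112 items one could put exactly 4 in each of the 28 categories, and no category would reach 5.
By pigeonhole, one more item must land in a category that already has 4, giving it 5.
So 28 × 4 + 1 = 113 items are required.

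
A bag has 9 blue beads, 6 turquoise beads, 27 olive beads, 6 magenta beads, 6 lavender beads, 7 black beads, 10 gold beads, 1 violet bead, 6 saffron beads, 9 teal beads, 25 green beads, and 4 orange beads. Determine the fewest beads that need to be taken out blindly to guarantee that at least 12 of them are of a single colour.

The 12 colours are the holes; the beads drawn are the pigeons.
To avoid 12 of any one colour, the worst case takes at most 11 of each colour, or every bead of a colour that has fewer than 11.
That gives 9 + 6 + 11 + 6 + 6 + 7 + 10 + 1 + 6 + 9 + 11 + 4 = 86 beads with no colour reaching 12.
The next bead forces some colour to 12, so 86 + 1 = 87.

87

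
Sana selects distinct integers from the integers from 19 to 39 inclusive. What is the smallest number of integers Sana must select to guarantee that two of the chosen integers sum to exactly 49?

16

Two chosen integers sum to 49 exactly when both halves of some pair {x, 49−x} with 19 ≤ x ≤ 49−x ≤ 30 are chosen — 6 such pairs.
The remaining 9 elements (those with no distinct partner in range) can never complete a 49-sum, so the worst case takes all of them and one from each pair: 9 + 6 = 15.
The 16th integer has to be the second member of some pair, so 15 + 1 = 16.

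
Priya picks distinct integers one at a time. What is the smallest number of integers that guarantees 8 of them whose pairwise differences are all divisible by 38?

267

Integers whose pairwise differences are multiples of 38 are exactly those sharing a remainder mod 38. Pigeonhole: the 38 residue classes mod 38 are the pigeonholes.
With 266 integers one could put 7 in each residue class and have no class reach 8.
The 267th integer pushes some class to 8, so 38·7 + 1 = 267.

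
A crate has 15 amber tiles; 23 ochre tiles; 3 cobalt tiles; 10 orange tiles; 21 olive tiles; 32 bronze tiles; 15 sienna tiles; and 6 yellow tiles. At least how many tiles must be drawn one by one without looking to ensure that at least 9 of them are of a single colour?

An adversary could hand out at most 8 tiles per colour (cobalt, yellow run out sooner): 8 + 8 + 3 + 8 + 8 + 8 + 8 + 6 = 57 tiles and still no colour has 9.
One more tile lands in a colour already at 8, so 58 draws are enough and 57 are not.

58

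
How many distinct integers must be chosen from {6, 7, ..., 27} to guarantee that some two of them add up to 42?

Two chosen integers sum to 42 exactly when both halves of some pair {x, 42−x} with 15 ≤ x ≤ 42−x ≤ 27 are chosen — 6 such pairs.
The remaining 10 elements (those with no distinct partner in range) can never complete a 42-sum, so the worst case takes all of them and one from each pair: 10 + 6 = 16.
The 17th integer has to be the second member of some pair, so 16 + 1 = 17.

17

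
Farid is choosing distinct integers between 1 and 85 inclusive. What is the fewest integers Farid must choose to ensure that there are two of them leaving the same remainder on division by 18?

19

Pigeonhole: the 18 residue classes mod 18 are the pigeonholes.
With 18 integers one could put 1 in each residue class and have no class reach 2.
The 19th integer pushes some class to 2, so 18·1 + 1 = 19.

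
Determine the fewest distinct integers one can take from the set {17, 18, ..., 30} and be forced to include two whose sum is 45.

Group the elements by complementary pair {x, 45−x}: {17,28}, {18,27}, {19,26}, …, giving 6 two-element pairs and 2 integers whose partner 45−x falls outside [17,30].
Treating each of those 8 groups as a pigeonhole, one can pick one integer per group — 8 integers — with no two summing to 45.
The 9th integer lands in an occupied pair, forcing a sum of 45.

9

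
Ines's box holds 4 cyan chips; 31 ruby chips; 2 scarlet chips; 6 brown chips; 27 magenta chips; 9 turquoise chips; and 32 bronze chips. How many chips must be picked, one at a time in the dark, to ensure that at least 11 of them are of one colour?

52

Put each drawn chip into a box by colour. The largest draw with every box below 11 takes min(count, 10) from each colour; colours with fewer than 10 contribute all they have.
Σ min(cᵢ, 10) = 4 + 10 + 2 + 6 + 10 + 9 + 10 = 51.
Draw number 51 + 1 = 52 must push one box to 11.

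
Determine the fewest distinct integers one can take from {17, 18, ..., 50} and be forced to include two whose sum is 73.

21

A set avoiding the sum 73 can contain at most one of each pair {x, 73−x}, plus the 6 elements whose complement lies outside the range.
The integers 17, …, 36 (20 of them) are such a set: any two sum to at least 17+18 = 35 and at most 35+36 = 71 < 73.
Any 21st integer completes one of the 14 pairs, so 21 choices force a sum of 73.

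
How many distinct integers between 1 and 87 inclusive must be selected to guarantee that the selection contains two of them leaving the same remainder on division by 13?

14

Pigeonhole: the 13 residue classes mod 13 are the pigeonholes.
With 13 integers one could put 1 in each residue class and have no class reach 2.
The 14th integer pushes some class to 2, so 13·1 + 1 = 14.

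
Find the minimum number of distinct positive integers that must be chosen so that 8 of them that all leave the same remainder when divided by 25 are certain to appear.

The 25 residue classes mod 25 are the pigeonholes.
With 175 integers one could put 7 in each residue class and have no class reach 8.
The 176th integer pushes some class to 8, so 25·7 + 1 = 176.

176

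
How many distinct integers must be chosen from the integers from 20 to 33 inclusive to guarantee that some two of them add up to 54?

A set avoiding the sum 54 can contain at most one of each pair {x, 54−x}, plus the 2 elements whose complement lies outside the range or equal to its own complement.
The integers 20, …, 27 (8 of them) are such a set: any two sum to at least 20+21 = 41 and at most 26+27 = 53 < 54.
By pigeonhole, any 9th integer completes one of the 6 pairs, so 9 choices force a sum of 54.

9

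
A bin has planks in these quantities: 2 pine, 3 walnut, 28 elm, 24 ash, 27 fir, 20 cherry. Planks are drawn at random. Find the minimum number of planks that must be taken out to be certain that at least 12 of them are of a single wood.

50

An adversary could hand out at most 11 planks per wood (pine, walnut run out sooner): 2 + 3 + 11 + 11 + 11 + 11 = 49 planks and still no wood has 12.
One more plank lands in a wood already at 11, so 50 draws are enough and 49 are not.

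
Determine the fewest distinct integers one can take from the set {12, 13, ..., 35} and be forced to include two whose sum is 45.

14

Group the elements by complementary pair {x, 45−x}: {12,33}, {13,32}, {14,31}, …, giving 11 two-element pairs and 2 integers whose partner 45−x falls outside [12,35].
Treating each of those 13 groups as a pigeonhole, one can pick one integer per group — 13 integers — with no two summing to 45.
The 14th integer lands in an occupied pair, forcing a sum of 45.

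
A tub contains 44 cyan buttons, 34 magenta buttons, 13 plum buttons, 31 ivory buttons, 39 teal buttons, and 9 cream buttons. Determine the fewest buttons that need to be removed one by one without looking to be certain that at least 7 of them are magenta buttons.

In the worst case for collecting magenta buttons, every non-magenta button comes out first.
There are 44 + 13 + 31 + 39 + 9 = 136 non-magenta buttons altogether.
After those, each further button must be magenta, so 136 + 7 = 143 draws guarantee 7 magenta buttons.

143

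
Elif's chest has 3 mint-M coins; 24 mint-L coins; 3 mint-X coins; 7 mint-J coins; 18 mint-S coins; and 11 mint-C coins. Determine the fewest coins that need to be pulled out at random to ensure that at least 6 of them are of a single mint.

Pigeonhole: put each drawn coin into a box by mint. The largest draw with every box below 6 takes min(count, 5) from each mint; mints with fewer than 5 contribute all they have.
Σ min(cᵢ, 5) = 3 + 5 + 3 + 5 + 5 + 5 = 26.
Draw number 26 + 1 = 27 must push one box to 6.

27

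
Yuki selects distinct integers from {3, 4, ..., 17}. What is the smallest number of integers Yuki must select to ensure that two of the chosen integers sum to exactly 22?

10

Group the elements by complementary pair {x, 22−x}: {5,17}, {6,16}, {7,15}, …, giving 6 two-element pairs, the single value 11 (it cannot pair with itself since the integers are distinct), and 2 integers whose partner 22−x falls outside [3,17].
Pigeonhole: treating each of those 9 groups as a pigeonhole, one can pick one integer per group — 9 integers — with no two summing to 22.
The 10th integer lands in an occupied pair, forcing a sum of 22.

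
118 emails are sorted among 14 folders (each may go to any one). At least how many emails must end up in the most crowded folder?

Pigeonhole: the 14 folders are the holes and the 118 emails are the pigeons.
If every folder held at most 8 emails, the total would be at most 14 × 8 = 112, which is less than 118.
So some folder holds at least ⌈118/14⌉ = 9 emails.

9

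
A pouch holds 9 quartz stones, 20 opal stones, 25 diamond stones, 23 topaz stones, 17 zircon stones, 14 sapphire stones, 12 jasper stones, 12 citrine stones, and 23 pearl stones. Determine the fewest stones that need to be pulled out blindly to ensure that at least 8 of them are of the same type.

An adversary could hand out at most 7 stones per type: 7 + 7 + 7 + 7 + 7 + 7 + 7 + 7 + 7 = 63 stones and still no type has 8.
One more stone lands in a type already at 7, so 64 draws are enough and 63 are not.

64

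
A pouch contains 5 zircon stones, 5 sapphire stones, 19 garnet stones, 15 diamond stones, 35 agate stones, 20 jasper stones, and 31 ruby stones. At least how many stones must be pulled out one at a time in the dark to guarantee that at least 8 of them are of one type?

46

The 7 types are the holes; the stones drawn are the pigeons.
To avoid 8 of any one type, the worst case takes at most 7 of each type, or every stone of a type that has fewer than 7.
That gives 5 + 5 + 7 + 7 + 7 + 7 + 7 = 45 stones with no type reaching 8.
The next stone forces some type to 8, so 45 + 1 = 46.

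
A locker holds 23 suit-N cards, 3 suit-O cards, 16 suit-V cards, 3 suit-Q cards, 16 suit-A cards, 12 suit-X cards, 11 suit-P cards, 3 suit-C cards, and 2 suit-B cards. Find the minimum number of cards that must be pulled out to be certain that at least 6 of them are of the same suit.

An adversary could hand out at most 5 cards per suit (4 suits run out sooner): 5 + 3 + 5 + 3 + 5 + 5 + 5 + 3 + 2 = 36 cards and still no suit has 6.
Pigeonhole: one more card lands in a suit already at 5, so 37 draws are enough and 36 are not.

37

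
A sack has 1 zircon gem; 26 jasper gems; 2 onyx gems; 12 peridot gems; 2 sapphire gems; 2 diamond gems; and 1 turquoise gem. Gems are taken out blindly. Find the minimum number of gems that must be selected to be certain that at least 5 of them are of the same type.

An adversary could hand out at most 4 gems per type (5 types run out sooner): 1 + 4 + 2 + 4 + 2 + 2 + 1 = 16 gems and still no type has 5.
By pigeonhole, one more gem lands in a type already at 4, so 17 draws are enough and 16 are not.

17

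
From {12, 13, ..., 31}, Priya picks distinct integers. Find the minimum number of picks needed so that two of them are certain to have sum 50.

15

A set avoiding the sum 50 can contain at most one of each pair {x, 50−x}, plus the 8 elements whose complement lies outside the range or equal to its own complement.
The integers 12, …, 25 (14 of them) are such a set: any two sum to at least 12+13 = 25 and at most 24+25 = 49 < 50.
By pigeonhole, any 15th integer completes one of the 6 pairs, so 15 choices force a sum of 50.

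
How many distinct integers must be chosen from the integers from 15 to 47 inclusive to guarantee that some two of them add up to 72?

A set avoiding the sum 72 can contain at most one of each pair {x, 72−x}, plus the 11 elements whose complement lies outside the range or equal to its own complement.
The integers 15, …, 36 (22 of them) are such a set: any two sum to at least 15+16 = 31 and at most 35+36 = 71 < 72.
Pigeonhole: any 23rd integer completes one of the 11 pairs, so 23 choices force a sum of 72.

23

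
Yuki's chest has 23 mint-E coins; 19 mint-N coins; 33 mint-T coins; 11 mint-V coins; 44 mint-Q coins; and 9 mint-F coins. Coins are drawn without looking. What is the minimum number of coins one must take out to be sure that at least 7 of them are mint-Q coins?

102

In the worst case for collecting mint-Q coins, every non-mint-Q coin comes out first.
There are 23 + 19 + 33 + 11 + 9 = 95 non-mint-Q coins altogether.
After those, each further coin must be mint-Q, so 95 + 7 = 102 draws guarantee 7 mint-Q coins.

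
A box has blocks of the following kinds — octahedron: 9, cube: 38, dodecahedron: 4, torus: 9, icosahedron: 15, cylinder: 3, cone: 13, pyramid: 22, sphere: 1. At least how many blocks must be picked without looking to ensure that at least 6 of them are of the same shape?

By the pigeonhole principle, put each drawn block into a box by shape. The largest draw with every box below 6 takes min(count, 5) from each shape; shapes with fewer than 5 contribute all they have.
Σ min(cᵢ, 5) = 5 + 5 + 4 + 5 + 5 + 3 + 5 + 5 + 1 = 38.
Draw number 38 + 1 = 39 must push one box to 6.

39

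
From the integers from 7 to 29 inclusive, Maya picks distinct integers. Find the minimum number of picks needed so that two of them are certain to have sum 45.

17

Two chosen integers sum to 45 exactly when both halves of some pair {x, 45−x} with 16 ≤ x ≤ 45−x ≤ 29 are chosen — 7 such pairs.
The remaining 9 elements (those with no distinct partner in range) can never complete a 45-sum, so the worst case takes all of them and one from each pair: 9 + 7 = 16.
By the pigeonhole principle, the 17th integer has to be the second member of some pair, so 16 + 1 = 17.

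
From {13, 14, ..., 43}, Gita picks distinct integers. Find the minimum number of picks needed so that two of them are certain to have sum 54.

Two chosen integers sum to 54 exactly when both halves of some pair {x, 54−x} with 13 ≤ x ≤ 54−x ≤ 41 are chosen — 14 such pairs.
The remaining 3 elements (those with no distinct partner in range) can never complete a 54-sum, so the worst case takes all of them and one from each pair: 3 + 14 = 17.
By the pigeonhole principle, the 18th integer has to be the second member of some pair, so 17 + 1 = 18.

18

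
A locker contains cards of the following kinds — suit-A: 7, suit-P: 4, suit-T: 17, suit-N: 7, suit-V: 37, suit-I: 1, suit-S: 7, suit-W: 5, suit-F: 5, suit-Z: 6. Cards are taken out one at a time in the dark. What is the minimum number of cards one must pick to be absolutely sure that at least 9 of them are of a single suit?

An adversary could hand out at most 8 cards per suit (8 suits run out sooner): 7 + 4 + 8 + 7 + 8 + 1 + 7 + 5 + 5 + 6 = 58 cards and still no suit has 9.
One more card lands in a suit already at 8, so 59 draws are enough and 58 are not.

59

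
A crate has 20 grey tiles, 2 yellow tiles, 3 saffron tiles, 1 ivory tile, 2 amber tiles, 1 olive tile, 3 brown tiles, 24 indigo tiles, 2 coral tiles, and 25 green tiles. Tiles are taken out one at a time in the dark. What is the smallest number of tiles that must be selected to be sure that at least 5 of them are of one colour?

27

Put each drawn tile into a box by colour. The largest draw with every box below 5 takes min(count, 4) from each colour; colours with fewer than 4 contribute all they have.
Σ min(cᵢ, 4) = 4 + 2 + 3 + 1 + 2 + 1 + 3 + 4 + 2 + 4 = 26.
Draw number 26 + 1 = 27 must push one box to 5.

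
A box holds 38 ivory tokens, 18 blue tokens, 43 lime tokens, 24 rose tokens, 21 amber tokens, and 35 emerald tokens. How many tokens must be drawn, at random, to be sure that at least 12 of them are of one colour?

Put each drawn token into a box by colour. The largest draw with every box below 12 takes min(count, 11) from each colour.
Σ min(cᵢ, 11) = 11 + 11 + 11 + 11 + 11 + 11 = 66.
Draw number 66 + 1 = 67 must push one box to 12.

67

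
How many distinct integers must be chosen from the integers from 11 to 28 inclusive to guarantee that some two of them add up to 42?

12

A set avoiding the sum 42 can contain at most one of each pair {x, 42−x}, plus the 4 elements whose complement lies outside the range or equal to its own complement.
The integers 11, …, 21 (11 of them) are such a set: any two sum to at least 11+12 = 23 and at most 20+21 = 41 < 42.
Any 12th integer completes one of the 7 pairs, so 12 choices force a sum of 42.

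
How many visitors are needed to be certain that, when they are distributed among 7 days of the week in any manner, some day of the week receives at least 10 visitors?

With 63 visitors one could put exactly 9 in each of the 7 days of the week, and no day of the week would reach 10.
One more visitor must land in a day of the week that already has 9, giving it 10.
So 7 × 9 + 1 = 64 visitors are required.

64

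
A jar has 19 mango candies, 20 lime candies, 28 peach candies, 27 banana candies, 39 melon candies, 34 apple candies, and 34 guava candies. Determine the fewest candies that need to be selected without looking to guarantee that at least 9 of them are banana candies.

183

In the worst case for collecting banana candies, every non-banana candy comes out first.
There are 19 + 20 + 28 + 39 + 34 + 34 = 174 non-banana candies altogether.
After those, each further candy must be banana, so 174 + 9 = 183 draws guarantee 9 banana candies.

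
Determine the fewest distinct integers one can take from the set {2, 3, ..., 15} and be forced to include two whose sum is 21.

Two chosen integers sum to 21 exactly when both halves of some pair {x, 21−x} with 6 ≤ x ≤ 21−x ≤ 15 are chosen — 5 such pairs.
The remaining 4 elements (those with no distinct partner in range) can never complete a 21-sum, so the worst case takes all of them and one from each pair: 4 + 5 = 9.
By pigeonhole, the 10th integer has to be the second member of some pair, so 9 + 1 = 10.

10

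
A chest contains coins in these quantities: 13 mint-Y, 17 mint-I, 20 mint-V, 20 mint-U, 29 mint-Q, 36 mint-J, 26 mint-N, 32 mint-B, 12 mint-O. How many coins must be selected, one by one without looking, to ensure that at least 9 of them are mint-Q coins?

In the worst case for collecting mint-Q coins, every non-mint-Q coin comes out first.
There are 13 + 17 + 20 + 20 + 36 + 26 + 32 + 12 = 176 non-mint-Q coins altogether.
After those, each further coin must be mint-Q, so 176 + 9 = 185 draws guarantee 9 mint-Q coins.

185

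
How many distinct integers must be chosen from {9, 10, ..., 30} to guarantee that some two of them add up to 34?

Group the elements by complementary pair {x, 34−x}: {9,25}, {10,24}, {11,23}, …, giving 8 two-element pairs; the single value 17 (it cannot pair with itself since the integers are distinct); and 5 integers whose partner 34−x falls outside [9,30].
Pigeonhole: treating each of those 14 groups as a pigeonhole, one can pick one integer per group — 14 integers — with no two summing to 34.
The 15th integer lands in an occupied pair, forcing a sum of 34.

15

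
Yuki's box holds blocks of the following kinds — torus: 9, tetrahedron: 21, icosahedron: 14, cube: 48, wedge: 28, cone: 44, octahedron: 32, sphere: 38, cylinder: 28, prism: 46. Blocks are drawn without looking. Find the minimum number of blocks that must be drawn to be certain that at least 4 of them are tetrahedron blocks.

291

In the worst case for collecting tetrahedron blocks, every non-tetrahedron block comes out first.
There are 9 + 14 + 48 + 28 + 44 + 32 + 38 + 28 + 46 = 287 non-tetrahedron blocks altogether.
After those, each further block must be tetrahedron, so 287 + 4 = 291 draws guarantee 4 tetrahedron blocks.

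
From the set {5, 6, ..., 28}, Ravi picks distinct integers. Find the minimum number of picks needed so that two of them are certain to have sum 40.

17

Group the elements by complementary pair {x, 40−x}: {12,28}, {13,27}, {14,26}, …, giving 8 two-element pairs, the single value 20 (it cannot pair with itself since the integers are distinct), and 7 integers whose partner 40−x falls outside [5,28].
By pigeonhole, treating each of those 16 groups as a pigeonhole, one can pick one integer per group — 16 integers — with no two summing to 40.
The 17th integer lands in an occupied pair, forcing a sum of 40.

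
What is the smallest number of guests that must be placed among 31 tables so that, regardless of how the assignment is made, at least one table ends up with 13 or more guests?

With 372 guests one could put exactly 12 in each of the 31 tables, and no table would reach 13.
By pigeonhole, one more guest must land in a table that already has 12, giving it 13.
So 31 × 12 + 1 = 373 guests are required.

373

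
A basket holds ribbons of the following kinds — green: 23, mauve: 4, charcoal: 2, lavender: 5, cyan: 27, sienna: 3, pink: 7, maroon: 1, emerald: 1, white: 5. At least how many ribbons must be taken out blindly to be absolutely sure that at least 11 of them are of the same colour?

An adversary could hand out at most 10 ribbons per colour (8 colours run out sooner): 10 + 4 + 2 + 5 + 10 + 3 + 7 + 1 + 1 + 5 = 48 ribbons and still no colour has 11.
One more ribbon lands in a colour already at 10, so 49 draws are enough and 48 are not.

49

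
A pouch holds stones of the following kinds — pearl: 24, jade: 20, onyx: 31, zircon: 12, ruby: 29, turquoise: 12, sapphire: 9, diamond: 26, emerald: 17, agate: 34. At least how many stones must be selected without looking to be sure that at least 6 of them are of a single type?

51

By the pigeonhole principle, the 10 types are the holes; the stones drawn are the pigeons.
To avoid 6 of any one type, the worst case takes at most 5 of each type.
That gives 5 + 5 + 5 + 5 + 5 + 5 + 5 + 5 + 5 + 5 = 50 stones with no type reaching 6.
The next stone forces some type to 6, so 50 + 1 = 51.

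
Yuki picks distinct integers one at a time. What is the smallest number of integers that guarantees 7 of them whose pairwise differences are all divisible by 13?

Integers whose pairwise differences are multiples of 13 are exactly those sharing a remainder mod 13. The 13 residue classes mod 13 are the pigeonholes.
With 78 integers one could put 6 in each residue class and have no class reach 7.
The 79th integer pushes some class to 7, so 13·6 + 1 = 79.

79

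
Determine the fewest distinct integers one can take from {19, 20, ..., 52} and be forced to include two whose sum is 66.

21

Group the elements by complementary pair {x, 66−x}: {19,47}, {20,46}, {21,45}, …, giving 14 two-element pairs; the single value 33 (it cannot pair with itself since the integers are distinct); and 5 integers whose partner 66−x falls outside [19,52].
Pigeonhole: treating each of those 20 groups as a pigeonhole, one can pick one integer per group — 20 integers — with no two summing to 66.
The 21st integer lands in an occupied pair, forcing a sum of 66.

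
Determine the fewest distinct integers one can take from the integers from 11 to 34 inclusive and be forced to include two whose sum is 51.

16

Group the elements by complementary pair {x, 51−x}: {17,34}, {18,33}, {19,32}, …, giving 9 two-element pairs and 6 integers whose partner 51−x falls outside [11,34].
Treating each of those 15 groups as a pigeonhole, one can pick one integer per group — 15 integers — with no two summing to 51.
The 16th integer lands in an occupied pair, forcing a sum of 51.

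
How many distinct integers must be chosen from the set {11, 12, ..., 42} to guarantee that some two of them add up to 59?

A set avoiding the sum 59 can contain at most one of each pair {x, 59−x}, plus the 6 elements whose complement lies outside the range.
The integers 11, …, 29 (19 of them) are such a set: any two sum to at least 11+12 = 23 and at most 28+29 = 57 < 59.
By pigeonhole, any 20th integer completes one of the 13 pairs, so 20 choices force a sum of 59.

20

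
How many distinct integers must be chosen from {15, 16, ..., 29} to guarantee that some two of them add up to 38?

12

Two chosen integers sum to 38 exactly when both halves of some pair {x, 38−x} with 15 ≤ x ≤ 38−x ≤ 23 are chosen — 4 such pairs.
The remaining 7 elements (those with no distinct partner in range) can never complete a 38-sum, so the worst case takes all of them and one from each pair: 7 + 4 = 11.
The 12th integer has to be the second member of some pair, so 11 + 1 = 12.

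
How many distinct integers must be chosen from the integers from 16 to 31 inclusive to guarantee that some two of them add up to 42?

Group the elements by complementary pair {x, 42−x}: {16,26}, {17,25}, {18,24}, …, giving 5 two-element pairs; the single value 21 (it cannot pair with itself since the integers are distinct); and 5 integers whose partner 42−x falls outside [16,31].
Pigeonhole: treating each of those 11 groups as a pigeonhole, one can pick one integer per group — 11 integers — with no two summing to 42.
The 12th integer lands in an occupied pair, forcing a sum of 42.

12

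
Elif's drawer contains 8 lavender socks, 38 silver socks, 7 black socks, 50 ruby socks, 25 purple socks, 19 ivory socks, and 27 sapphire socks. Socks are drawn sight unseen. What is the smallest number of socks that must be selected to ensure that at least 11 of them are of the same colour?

66

By the pigeonhole principle, the 7 colours are the holes; the socks drawn are the pigeons.
To avoid 11 of any one colour, the worst case takes at most 10 of each colour, or every sock of a colour that has fewer than 10.
That gives 8 + 10 + 7 + 10 + 10 + 10 + 10 = 65 socks with no colour reaching 11.
The next sock forces some colour to 11, so 65 + 1 = 66.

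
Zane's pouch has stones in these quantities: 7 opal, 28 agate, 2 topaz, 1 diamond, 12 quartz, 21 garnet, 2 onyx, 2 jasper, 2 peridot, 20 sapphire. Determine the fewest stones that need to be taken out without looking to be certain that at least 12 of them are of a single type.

61

The 10 types are the holes; the stones drawn are the pigeons.
To avoid 12 of any one type, the worst case takes at most 11 of each type, or every stone of a type that has fewer than 11.
That gives 7 + 11 + 2 + 1 + 11 + 11 + 2 + 2 + 2 + 11 = 60 stones with no type reaching 12.
The next stone forces some type to 12, so 60 + 1 = 61.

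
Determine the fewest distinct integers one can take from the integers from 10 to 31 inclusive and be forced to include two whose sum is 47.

15

Two chosen integers sum to 47 exactly when both halves of some pair {x, 47−x} with 16 ≤ x ≤ 47−x ≤ 31 are chosen — 8 such pairs.
The remaining 6 elements (those with no distinct partner in range) can never complete a 47-sum, so the worst case takes all of them and one from each pair: 6 + 8 = 14.
The 15th integer has to be the second member of some pair, so 14 + 1 = 15.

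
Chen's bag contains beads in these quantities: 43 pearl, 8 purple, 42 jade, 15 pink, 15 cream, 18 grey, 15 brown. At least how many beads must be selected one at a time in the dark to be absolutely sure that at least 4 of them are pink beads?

145

In the worst case for collecting pink beads, every non-pink bead comes out first.
There are 43 + 8 + 42 + 15 + 18 + 15 = 141 non-pink beads altogether.
After those, each further bead must be pink, so 141 + 4 = 145 draws guarantee 4 pink beads.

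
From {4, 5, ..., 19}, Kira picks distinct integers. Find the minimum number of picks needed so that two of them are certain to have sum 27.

A set avoiding the sum 27 can contain at most one of each pair {x, 27−x}, plus the 4 elements whose complement lies outside the range.
The integers 4, …, 13 (10 of them) are such a set: any two sum to at least 4+5 = 9 and at most 12+13 = 25 < 27.
Pigeonhole: any 11th integer completes one of the 6 pairs, so 11 choices force a sum of 27.

11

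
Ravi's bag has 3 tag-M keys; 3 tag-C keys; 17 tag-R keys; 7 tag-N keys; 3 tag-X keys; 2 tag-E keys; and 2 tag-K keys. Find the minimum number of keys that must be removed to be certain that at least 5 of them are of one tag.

22

By the pigeonhole principle, put each drawn key into a box by tag. The largest draw with every box below 5 takes min(count, 4) from each tag; tags with fewer than 4 contribute all they have.
Σ min(cᵢ, 4) = 3 + 3 + 4 + 4 + 3 + 2 + 2 = 21.
Draw number 21 + 1 = 22 must push one box to 5.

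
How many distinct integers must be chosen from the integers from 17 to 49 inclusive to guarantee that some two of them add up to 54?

Group the elements by complementary pair {x, 54−x}: {17,37}, {18,36}, {19,35}, …, giving 10 two-element pairs, the single value 27 (it cannot pair with itself since the integers are distinct), and 12 integers whose partner 54−x falls outside [17,49].
Treating each of those 23 groups as a pigeonhole, one can pick one integer per group — 23 integers — with no two summing to 54.
The 24th integer lands in an occupied pair, forcing a sum of 54.

24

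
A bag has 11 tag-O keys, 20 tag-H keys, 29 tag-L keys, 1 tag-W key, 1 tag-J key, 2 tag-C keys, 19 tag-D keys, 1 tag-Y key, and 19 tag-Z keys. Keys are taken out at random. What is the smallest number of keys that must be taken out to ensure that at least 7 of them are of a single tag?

By the pigeonhole principle, put each drawn key into a box by tag. The largest draw with every box below 7 takes min(count, 6) from each tag; tags with fewer than 6 contribute all they have.
Σ min(cᵢ, 6) = 6 + 6 + 6 + 1 + 1 + 2 + 6 + 1 + 6 = 35.
Draw number 35 + 1 = 36 must push one box to 7.

36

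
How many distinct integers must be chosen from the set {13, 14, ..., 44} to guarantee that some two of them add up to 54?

Two chosen integers sum to 54 exactly when both halves of some pair {x, 54−x} with 13 ≤ x ≤ 54−x ≤ 41 are chosen — 14 such pairs.
The remaining 4 elements (those with no distinct partner in range) can never complete a 54-sum, so the worst case takes all of them and one from each pair: 4 + 14 = 18.
Pigeonhole: the 19th integer has to be the second member of some pair, so 18 + 1 = 19.

19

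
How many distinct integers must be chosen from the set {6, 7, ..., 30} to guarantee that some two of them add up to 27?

18

Group the elements by complementary pair {x, 27−x}: {6,21}, {7,20}, {8,19}, …, giving 8 two-element pairs and 9 integers whose partner 27−x falls outside [6,30].
By pigeonhole, treating each of those 17 groups as a pigeonhole, one can pick one integer per group — 17 integers — with no two summing to 27.
The 18th integer lands in an occupied pair, forcing a sum of 27.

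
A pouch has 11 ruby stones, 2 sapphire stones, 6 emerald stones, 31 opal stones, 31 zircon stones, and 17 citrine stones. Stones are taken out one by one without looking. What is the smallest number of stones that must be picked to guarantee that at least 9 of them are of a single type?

41

Pigeonhole: put each drawn stone into a box by type. The largest draw with every box below 9 takes min(count, 8) from each type; types with fewer than 8 contribute all they have.
Σ min(cᵢ, 8) = 8 + 2 + 6 + 8 + 8 + 8 = 40.
Draw number 40 + 1 = 41 must push one box to 9.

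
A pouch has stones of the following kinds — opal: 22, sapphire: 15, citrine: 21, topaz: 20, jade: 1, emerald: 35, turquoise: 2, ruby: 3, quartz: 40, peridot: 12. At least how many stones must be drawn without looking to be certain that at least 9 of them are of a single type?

63

Put each drawn stone into a box by type. The largest draw with every box below 9 takes min(count, 8) from each type; types with fewer than 8 contribute all they have.
Σ min(cᵢ, 8) = 8 + 8 + 8 + 8 + 1 + 8 + 2 + 3 + 8 + 8 = 62.
Draw number 62 + 1 = 63 must push one box to 9.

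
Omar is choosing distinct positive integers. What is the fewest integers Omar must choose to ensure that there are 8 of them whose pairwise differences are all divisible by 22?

155

Integers whose pairwise differences are multiples of 22 are exactly those sharing a remainder mod 22. By the pigeonhole principle, the 22 residue classes mod 22 are the pigeonholes.
With 154 integers one could put 7 in each residue class and have no class reach 8.
The 155th integer pushes some class to 8, so 22·7 + 1 = 155.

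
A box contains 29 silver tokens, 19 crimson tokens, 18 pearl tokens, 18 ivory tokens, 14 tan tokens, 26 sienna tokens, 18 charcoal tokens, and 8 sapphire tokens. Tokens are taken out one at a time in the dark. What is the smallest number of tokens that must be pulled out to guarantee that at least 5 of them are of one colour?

33

An adversary could hand out at most 4 tokens per colour: 4 + 4 + 4 + 4 + 4 + 4 + 4 + 4 = 32 tokens and still no colour has 5.
One more token lands in a colour already at 4, so 33 draws are enough and 32 are not.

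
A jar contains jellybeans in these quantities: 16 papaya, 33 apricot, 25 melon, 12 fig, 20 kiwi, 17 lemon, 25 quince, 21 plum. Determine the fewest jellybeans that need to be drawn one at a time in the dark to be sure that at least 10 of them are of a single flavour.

73

By the pigeonhole principle, the 8 flavours are the holes; the jellybeans drawn are the pigeons.
To avoid 10 of any one flavour, the worst case takes at most 9 of each flavour.
That gives 9 + 9 + 9 + 9 + 9 + 9 + 9 + 9 = 72 jellybeans with no flavour reaching 10.
The next jellybean forces some flavour to 10, so 72 + 1 = 73.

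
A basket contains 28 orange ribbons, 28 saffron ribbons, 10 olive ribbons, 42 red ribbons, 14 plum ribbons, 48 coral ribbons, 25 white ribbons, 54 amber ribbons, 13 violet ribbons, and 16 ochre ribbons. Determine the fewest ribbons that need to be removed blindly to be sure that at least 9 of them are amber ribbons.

233

In the worst case for collecting amber ribbons, every non-amber ribbon comes out first.
There are 28 + 28 + 10 + 42 + 14 + 48 + 25 + 13 + 16 = 224 non-amber ribbons altogether.
After those, each further ribbon must be amber, so 224 + 9 = 233 draws guarantee 9 amber ribbons.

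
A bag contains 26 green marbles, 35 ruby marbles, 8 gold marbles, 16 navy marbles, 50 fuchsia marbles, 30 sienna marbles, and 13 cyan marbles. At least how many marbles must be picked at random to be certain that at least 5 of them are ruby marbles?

148

In the worst case for collecting ruby marbles, every non-ruby marble comes out first.
There are 26 + 8 + 16 + 50 + 30 + 13 = 143 non-ruby marbles altogether.
After those, each further marble must be ruby, so 143 + 5 = 148 draws guarantee 5 ruby marbles.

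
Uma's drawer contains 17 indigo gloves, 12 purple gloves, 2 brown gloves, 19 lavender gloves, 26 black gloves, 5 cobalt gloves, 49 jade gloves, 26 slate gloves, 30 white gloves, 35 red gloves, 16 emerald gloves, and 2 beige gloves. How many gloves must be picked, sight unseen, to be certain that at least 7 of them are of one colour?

64

By the pigeonhole principle, the 12 colours are the holes; the gloves drawn are the pigeons.
To avoid 7 of any one colour, the worst case takes at most 6 of each colour, or every glove of a colour that has fewer than 6.
That gives 6 + 6 + 2 + 6 + 6 + 5 + 6 + 6 + 6 + 6 + 6 + 2 = 63 gloves with no colour reaching 7.
The next glove forces some colour to 7, so 63 + 1 = 64.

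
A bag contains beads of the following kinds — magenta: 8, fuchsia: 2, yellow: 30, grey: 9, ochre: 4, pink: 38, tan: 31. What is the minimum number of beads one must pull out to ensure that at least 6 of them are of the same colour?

32

Pigeonhole: the 7 colours are the holes; the beads drawn are the pigeons.
To avoid 6 of any one colour, the worst case takes at most 5 of each colour, or every bead of a colour that has fewer than 5.
That gives 5 + 2 + 5 + 5 + 4 + 5 + 5 = 31 beads with no colour reaching 6.
The next bead forces some colour to 6, so 31 + 1 = 32.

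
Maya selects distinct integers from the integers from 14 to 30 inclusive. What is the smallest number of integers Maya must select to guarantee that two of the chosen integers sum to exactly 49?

Two chosen integers sum to 49 exactly when both halves of some pair {x, 49−x} with 19 ≤ x ≤ 49−x ≤ 30 are chosen — 6 such pairs.
The remaining 5 elements (those with no distinct partner in range) can never complete a 49-sum, so the worst case takes all of them and one from each pair: 5 + 6 = 11.
The 12th integer has to be the second member of some pair, so 11 + 1 = 12.

12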